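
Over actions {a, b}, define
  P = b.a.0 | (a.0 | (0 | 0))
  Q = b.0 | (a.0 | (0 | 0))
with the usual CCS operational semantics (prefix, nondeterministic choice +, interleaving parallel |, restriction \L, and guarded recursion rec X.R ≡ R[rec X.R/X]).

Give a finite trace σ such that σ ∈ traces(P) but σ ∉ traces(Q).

aba

Reachable graph of P (6 states):
  p0 = b.a.0 | (a.0 | (0 | 0)) has moves —a→ p1, —b→ p2
  p1 = b.a.0 | (0 | (0 | 0)) has moves —b→ p3
  p2 = a.0 | (a.0 | (0 | 0)) has moves —a→ p3, —a→ p4
  p3 = a.0 | (0 | (0 | 0)) has moves —a→ p5
  p4 = 0 | (a.0 | (0 | 0)) has moves —a→ p5
  p5 = 0 | (0 | (0 | 0)) has moves stopped
Reachable graph of Q (4 states):
  q0 = b.0 | (a.0 | (0 | 0)) has moves —a→ q1, —b→ q2
  q1 = b.0 | (0 | (0 | 0)) has moves —b→ q3
  q2 = 0 | (a.0 | (0 | 0)) has moves —a→ q3
  q3 = 0 | (0 | (0 | 0)) has moves stopped
Run σ = ⟨aba⟩ on P: start {p0}
  step 1 (a): {p1}
  step 2 (b): {p3}
  step 3 (a): {p5}
  ✓ P
Run σ = ⟨aba⟩ on Q: start {q0}
  step 1 (a): {q1}
  step 2 (b): {q3}
  step 3 (a): ∅ (Q stuck)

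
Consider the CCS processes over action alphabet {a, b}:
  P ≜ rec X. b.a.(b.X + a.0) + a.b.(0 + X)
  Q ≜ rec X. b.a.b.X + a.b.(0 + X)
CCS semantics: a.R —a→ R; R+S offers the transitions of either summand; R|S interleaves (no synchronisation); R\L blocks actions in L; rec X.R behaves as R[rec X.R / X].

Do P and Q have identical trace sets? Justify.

LTS(P): 6 reachable states
  s0 = rec X. b.a.(b.X + a.0) + a.b.(0 + X) :: —a→ s1, —b→ s2
  s1 = b.(0 + (rec X. b.a.(b.X + a.0) + a.b.(0 + X))) :: —b→ s3
  s2 = a.(b.(rec X. b.a.(b.X + a.0) + a.b.(0 + X)) + a.0) :: —a→ s4
  s3 = 0 + (rec X. b.a.(b.X + a.0) + a.b.(0 + X)) :: —a→ s1, —b→ s2
  s4 = b.(rec X. b.a.(b.X + a.0) + a.b.(0 + X)) + a.0 :: —a→ s5, —b→ s0
  s5 = 0 :: stopped
LTS(Q): 5 reachable states
  t0 = rec X. b.a.b.X + a.b.(0 + X) :: —a→ t1, —b→ t2
  t1 = b.(0 + (rec X. b.a.b.X + a.b.(0 + X))) :: —b→ t3
  t2 = a.b.(rec X. b.a.b.X + a.b.(0 + X)) :: —a→ t4
  t3 = 0 + (rec X. b.a.b.X + a.b.(0 + X)) :: —a→ t1, —b→ t2
  t4 = b.(rec X. b.a.b.X + a.b.(0 + X)) :: —b→ t0
Executing baa from P (initial set {s0}):
  [1] b ⇒ {s2}
  [2] a ⇒ {s4}
  [3] a ⇒ {s5}
  ✓ P
Executing baa from Q (initial set {t0}):
  [1] b ⇒ {t2}
  [2] a ⇒ {t4}
  [3] a ⇒ ∅ (Q stuck)

traces(P) ≠ traces(Q) — witness ⟨baa⟩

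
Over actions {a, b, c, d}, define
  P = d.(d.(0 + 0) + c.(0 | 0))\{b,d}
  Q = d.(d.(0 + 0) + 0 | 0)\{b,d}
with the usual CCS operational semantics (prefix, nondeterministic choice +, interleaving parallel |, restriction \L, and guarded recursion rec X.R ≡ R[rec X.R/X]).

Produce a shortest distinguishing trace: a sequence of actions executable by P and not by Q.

dc

Reachable graph of P (3 states):
  m0 = d.(d.(0 + 0) + c.(0 | 0))\{b,d} | -d-> m1
  m1 = (d.(0 + 0) + c.(0 | 0))\{b,d} | -c-> m2
  m2 = (0 | 0)\{b,d} | (no moves)
Reachable graph of Q (2 states):
  n0 = d.(d.(0 + 0) + 0 | 0)\{b,d} | -d-> n1
  n1 = (d.(0 + 0) + 0 | 0)\{b,d} | (no moves)
Run σ = ⟨dc⟩ on P: start {m0}
  step 1 (d): {m1}
  step 2 (c): {m2}
  ✓ P
Run σ = ⟨dc⟩ on Q: start {n0}
  step 1 (d): {n1}
  step 2 (c): ∅  — Q cannot continue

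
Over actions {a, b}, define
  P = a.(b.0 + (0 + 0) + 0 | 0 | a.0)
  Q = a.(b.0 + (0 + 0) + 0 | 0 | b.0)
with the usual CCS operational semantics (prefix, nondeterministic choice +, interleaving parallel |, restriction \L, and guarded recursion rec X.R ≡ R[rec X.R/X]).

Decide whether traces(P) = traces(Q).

trace-distinct — witness ⟨aa⟩

P's transition system — 4 states:
  m0 = a.(b.0 + (0 + 0) + 0 | 0 | a.0) :: -a-> m1
  m1 = b.0 + (0 + 0) + 0 | 0 | a.0 :: -a-> m2, -b-> m3
  m2 = 0 | 0 | 0 :: deadlocked
  m3 = 0 :: deadlocked
Q's transition system — 4 states:
  n0 = a.(b.0 + (0 + 0) + 0 | 0 | b.0) :: -a-> n1
  n1 = b.0 + (0 + 0) + 0 | 0 | b.0 :: -b-> n2, -b-> n3
  n2 = 0 :: deadlocked
  n3 = 0 | 0 | 0 :: deadlocked
Executing aa from P (initial set {m0}):
  [1] a ⇒ {m1}
  [2] a ⇒ {m2}
  P completes σ.
Executing aa from Q (initial set {n0}):
  [1] a ⇒ {n1}
  [2] a ⇒ ∅ (Q stuck)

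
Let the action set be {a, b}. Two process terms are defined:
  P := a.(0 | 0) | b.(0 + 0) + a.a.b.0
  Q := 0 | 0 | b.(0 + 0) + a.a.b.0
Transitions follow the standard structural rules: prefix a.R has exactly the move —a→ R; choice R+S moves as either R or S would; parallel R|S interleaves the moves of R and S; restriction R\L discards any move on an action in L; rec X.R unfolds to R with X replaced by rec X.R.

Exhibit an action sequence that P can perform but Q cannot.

Reachable graph of P (7 states):
  m0 = a.(0 | 0) | b.(0 + 0) + a.a.b.0 has moves —a→ m1, —a→ m2, —b→ m3
  m1 = 0 | 0 | b.(0 + 0) has moves —b→ m4
  m2 = a.b.0 has moves —a→ m5
  m3 = a.(0 | 0) | (0 + 0) has moves —a→ m4
  m4 = 0 | 0 | (0 + 0) has moves (no moves)
  m5 = b.0 has moves —b→ m6
  m6 = 0 has moves (no moves)
Reachable graph of Q (5 states):
  n0 = 0 | 0 | b.(0 + 0) + a.a.b.0 has moves —a→ n1, —b→ n2
  n1 = a.b.0 has moves —a→ n3
  n2 = 0 | 0 | (0 + 0) has moves (no moves)
  n3 = b.0 has moves —b→ n4
  n4 = 0 has moves (no moves)
Run σ = ⟨ab⟩ on P: start {m0}
  [1] a ⇒ {m1, m2}
  [2] b ⇒ {m4}
  P completes σ.
Run σ = ⟨ab⟩ on Q: start {n0}
  [1] a ⇒ {n1}
  [2] b ⇒ no successor for Q

ab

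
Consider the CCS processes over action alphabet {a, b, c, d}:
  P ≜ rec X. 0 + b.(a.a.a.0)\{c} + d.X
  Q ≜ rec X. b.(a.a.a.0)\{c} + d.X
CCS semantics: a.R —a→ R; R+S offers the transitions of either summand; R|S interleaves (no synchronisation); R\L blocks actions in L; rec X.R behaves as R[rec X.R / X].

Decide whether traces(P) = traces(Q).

YES

Reachable graph of P (5 states):
  s0 = rec X. 0 + b.(a.a.a.0)\{c} + d.X | —b→ s1, —d→ s0
  s1 = (a.a.a.0)\{c} | —a→ s2
  s2 = (a.a.0)\{c} | —a→ s3
  s3 = (a.0)\{c} | —a→ s4
  s4 = 0\{c} | deadlocked
Reachable graph of Q (5 states):
  t0 = rec X. b.(a.a.a.0)\{c} + d.X | —b→ t1, —d→ t0
  t1 = (a.a.a.0)\{c} | —a→ t2
  t2 = (a.a.0)\{c} | —a→ t3
  t3 = (a.0)\{c} | —a→ t4
  t4 = 0\{c} | deadlocked
Partition-refinement fixed point:
  B0 = {s0, t0}
  B1 = {s1, t1}
  B2 = {s2, t2}
  B3 = {s3, t3}
  B4 = {s4, t4}
s0 ∈ B0, t0 ∈ B0 → same block
Bisimilar ⇒ trace-equivalent.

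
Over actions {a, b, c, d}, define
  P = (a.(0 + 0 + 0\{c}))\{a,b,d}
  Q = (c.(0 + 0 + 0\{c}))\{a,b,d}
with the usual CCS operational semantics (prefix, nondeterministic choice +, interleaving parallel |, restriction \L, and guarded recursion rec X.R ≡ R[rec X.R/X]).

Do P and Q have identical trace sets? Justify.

LTS(P): 1 reachable states
  p0 = (a.(0 + 0 + 0\{c}))\{a,b,d} → stopped
LTS(Q): 2 reachable states
  q0 = (c.(0 + 0 + 0\{c}))\{a,b,d} → ··c··> q1
  q1 = (0 + 0 + 0\{c})\{a,b,d} → stopped
Executing c from Q (initial set {q0}):
  after c @ step 1: {q1}
  — Q admits the full trace.
Executing c from P (initial set {p0}):
  after c @ step 1: no successor for P

NO — witness ⟨c⟩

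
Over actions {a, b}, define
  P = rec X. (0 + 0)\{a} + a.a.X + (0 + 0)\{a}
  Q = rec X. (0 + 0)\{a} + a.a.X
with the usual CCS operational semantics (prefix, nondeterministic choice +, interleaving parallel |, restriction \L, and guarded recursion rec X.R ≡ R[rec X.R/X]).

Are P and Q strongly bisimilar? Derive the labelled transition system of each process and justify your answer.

bisimilar

LTS(P): 2 reachable states
  u0 = rec X. (0 + 0)\{a} + a.a.X + (0 + 0)\{a} ⊢ =a=> u1
  u1 = a.(rec X. (0 + 0)\{a} + a.a.X + (0 + 0)\{a}) ⊢ =a=> u0
LTS(Q): 2 reachable states
  v0 = rec X. (0 + 0)\{a} + a.a.X ⊢ =a=> v1
  v1 = a.(rec X. (0 + 0)\{a} + a.a.X) ⊢ =a=> v0
Bisimilarity quotient blocks:
  B0 = {u0, u1, v0, v1}
u0 ∈ B0, v0 ∈ B0 → same block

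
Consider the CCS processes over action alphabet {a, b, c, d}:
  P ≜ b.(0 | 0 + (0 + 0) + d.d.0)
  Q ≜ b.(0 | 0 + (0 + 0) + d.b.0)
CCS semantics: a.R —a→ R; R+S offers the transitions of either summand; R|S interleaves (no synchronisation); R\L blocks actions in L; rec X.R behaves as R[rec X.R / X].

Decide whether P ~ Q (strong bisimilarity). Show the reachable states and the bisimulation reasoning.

NO

P's transition system — 4 states:
  s0 = b.(0 | 0 + (0 + 0) + d.d.0) | -b-> s1
  s1 = 0 | 0 + (0 + 0) + d.d.0 | -d-> s2
  s2 = d.0 | -d-> s3
  s3 = 0 | (no moves)
Q's transition system — 4 states:
  t0 = b.(0 | 0 + (0 + 0) + d.b.0) | -b-> t1
  t1 = 0 | 0 + (0 + 0) + d.b.0 | -d-> t2
  t2 = b.0 | -b-> t3
  t3 = 0 | (no moves)
Partition-refinement fixed point:
  B0 = {s0}
  B1 = {s1}
  B2 = {s2}
  B3 = {s3, t3}
  B4 = {t0}
  B5 = {t1}
  B6 = {t2}
s0 ∈ B0, t0 ∈ B4 → different blocks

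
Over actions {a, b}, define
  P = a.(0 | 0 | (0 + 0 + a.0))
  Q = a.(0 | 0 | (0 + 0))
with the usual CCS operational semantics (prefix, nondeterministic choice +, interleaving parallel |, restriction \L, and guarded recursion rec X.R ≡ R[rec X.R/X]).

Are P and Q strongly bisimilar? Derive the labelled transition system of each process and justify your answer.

not bisimilar

Reachable graph of P (3 states):
  m0 = a.(0 | 0 | (0 + 0 + a.0)) → —a→ m1
  m1 = 0 | 0 | (0 + 0 + a.0) → —a→ m2
  m2 = 0 | 0 | 0 → (no moves)
Reachable graph of Q (2 states):
  n0 = a.(0 | 0 | (0 + 0)) → —a→ n1
  n1 = 0 | 0 | (0 + 0) → (no moves)
Partition-refinement fixed point:
  B0 = {m0}
  B1 = {m1, n0}
  B2 = {m2, n1}
m0 ∈ B0, n0 ∈ B1 → different blocks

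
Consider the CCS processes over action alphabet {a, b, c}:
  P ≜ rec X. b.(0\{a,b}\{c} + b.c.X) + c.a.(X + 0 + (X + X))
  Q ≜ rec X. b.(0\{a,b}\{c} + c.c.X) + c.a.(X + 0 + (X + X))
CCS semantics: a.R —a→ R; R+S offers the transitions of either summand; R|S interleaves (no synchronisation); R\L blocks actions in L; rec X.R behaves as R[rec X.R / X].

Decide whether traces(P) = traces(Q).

NO — witness ⟨bb⟩

LTS(P): 5 reachable states
  s0 = rec X. b.(0\{a,b}\{c} + b.c.X) + c.a.(X + 0 + (X + X)) ⊢ --b--▸ s1, --c--▸ s2
  s1 = 0\{a,b}\{c} + b.c.(rec X. b.(0\{a,b}\{c} + b.c.X) + c.a.(X + 0 + (X + X))) ⊢ --b--▸ s3
  s2 = a.((rec X. b.(0\{a,b}\{c} + b.c.X) + c.a.(X + 0 + (X + X))) + 0 + ((rec X. b.(0\{a,b}\{c} + b.c.X) + c.a.(X + 0 + (X + X))) + (rec X. b.(0\{a,b}\{c} + b.c.X) + c.a.(X + 0 + (X + X))))) ⊢ --a--▸ s4
  s3 = c.(rec X. b.(0\{a,b}\{c} + b.c.X) + c.a.(X + 0 + (X + X))) ⊢ --c--▸ s0
  s4 = (rec X. b.(0\{a,b}\{c} + b.c.X) + c.a.(X + 0 + (X + X))) + 0 + ((rec X. b.(0\{a,b}\{c} + b.c.X) + c.a.(X + 0 + (X + X))) + (rec X. b.(0\{a,b}\{c} + b.c.X) + c.a.(X + 0 + (X + X)))) ⊢ --b--▸ s1, --c--▸ s2
LTS(Q): 5 reachable states
  t0 = rec X. b.(0\{a,b}\{c} + c.c.X) + c.a.(X + 0 + (X + X)) ⊢ --b--▸ t1, --c--▸ t2
  t1 = 0\{a,b}\{c} + c.c.(rec X. b.(0\{a,b}\{c} + c.c.X) + c.a.(X + 0 + (X + X))) ⊢ --c--▸ t3
  t2 = a.((rec X. b.(0\{a,b}\{c} + c.c.X) + c.a.(X + 0 + (X + X))) + 0 + ((rec X. b.(0\{a,b}\{c} + c.c.X) + c.a.(X + 0 + (X + X))) + (rec X. b.(0\{a,b}\{c} + c.c.X) + c.a.(X + 0 + (X + X))))) ⊢ --a--▸ t4
  t3 = c.(rec X. b.(0\{a,b}\{c} + c.c.X) + c.a.(X + 0 + (X + X))) ⊢ --c--▸ t0
  t4 = (rec X. b.(0\{a,b}\{c} + c.c.X) + c.a.(X + 0 + (X + X))) + 0 + ((rec X. b.(0\{a,b}\{c} + c.c.X) + c.a.(X + 0 + (X + X))) + (rec X. b.(0\{a,b}\{c} + c.c.X) + c.a.(X + 0 + (X + X)))) ⊢ --b--▸ t1, --c--▸ t2
Executing bb from P (initial set {s0}):
  step 1 (b): {s1}
  step 2 (b): {s3}
  P completes σ.
Executing bb from Q (initial set {t0}):
  step 1 (b): {t1}
  step 2 (b): no successor for Q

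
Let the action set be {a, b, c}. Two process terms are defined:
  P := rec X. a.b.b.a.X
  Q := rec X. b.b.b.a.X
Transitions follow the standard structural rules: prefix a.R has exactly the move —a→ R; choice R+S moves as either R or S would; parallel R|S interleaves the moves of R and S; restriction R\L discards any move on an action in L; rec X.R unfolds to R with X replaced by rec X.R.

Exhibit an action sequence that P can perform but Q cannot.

a

LTS(P): 4 reachable states
  m0 = rec X. a.b.b.a.X :: ··a··> m1
  m1 = b.b.a.(rec X. a.b.b.a.X) :: ··b··> m2
  m2 = b.a.(rec X. a.b.b.a.X) :: ··b··> m3
  m3 = a.(rec X. a.b.b.a.X) :: ··a··> m0
LTS(Q): 4 reachable states
  n0 = rec X. b.b.b.a.X :: ··b··> n1
  n1 = b.b.a.(rec X. b.b.b.a.X) :: ··b··> n2
  n2 = b.a.(rec X. b.b.b.a.X) :: ··b··> n3
  n3 = a.(rec X. b.b.b.a.X) :: ··a··> n0
Trace ⟨a⟩ through P, begin at {m0}:
  [1] a ⇒ {m1}
  P completes σ.
Trace ⟨a⟩ through Q, begin at {n0}:
  [1] a ⇒ no successor for Q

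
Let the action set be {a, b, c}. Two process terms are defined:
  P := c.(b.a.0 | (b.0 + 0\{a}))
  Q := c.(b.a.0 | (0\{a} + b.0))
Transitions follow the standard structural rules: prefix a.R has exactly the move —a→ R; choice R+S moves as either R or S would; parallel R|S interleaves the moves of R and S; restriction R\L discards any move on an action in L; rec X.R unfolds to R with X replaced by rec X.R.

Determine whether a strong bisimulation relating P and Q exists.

P's transition system — 7 states:
  u0 = c.(b.a.0 | (b.0 + 0\{a})) has moves --c--▸ u1
  u1 = b.a.0 | (b.0 + 0\{a}) has moves --b--▸ u2, --b--▸ u3
  u2 = a.0 | (b.0 + 0\{a}) has moves --a--▸ u4, --b--▸ u5
  u3 = b.a.0 | 0 has moves --b--▸ u5
  u4 = 0 | (b.0 + 0\{a}) has moves --b--▸ u6
  u5 = a.0 | 0 has moves --a--▸ u6
  u6 = 0 | 0 has moves stopped
Q's transition system — 7 states:
  v0 = c.(b.a.0 | (0\{a} + b.0)) has moves --c--▸ v1
  v1 = b.a.0 | (0\{a} + b.0) has moves --b--▸ v2, --b--▸ v3
  v2 = a.0 | (0\{a} + b.0) has moves --a--▸ v4, --b--▸ v5
  v3 = b.a.0 | 0 has moves --b--▸ v5
  v4 = 0 | (0\{a} + b.0) has moves --b--▸ v6
  v5 = a.0 | 0 has moves --a--▸ v6
  v6 = 0 | 0 has moves stopped
Bisimilarity quotient blocks:
  B0 = {u0, v0}
  B1 = {u1, v1}
  B2 = {u3, v3}
  B3 = {u5, v5}
  B4 = {u6, v6}
  B5 = {u2, v2}
  B6 = {u4, v4}
u0 ∈ B0, v0 ∈ B0 → same block

bisimilar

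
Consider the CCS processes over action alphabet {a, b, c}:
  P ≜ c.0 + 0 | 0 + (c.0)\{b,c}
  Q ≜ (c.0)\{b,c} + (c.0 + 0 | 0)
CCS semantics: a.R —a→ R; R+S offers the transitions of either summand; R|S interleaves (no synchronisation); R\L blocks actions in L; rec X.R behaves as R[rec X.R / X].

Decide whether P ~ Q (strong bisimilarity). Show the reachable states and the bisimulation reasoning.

YES

P's transition system — 2 states:
  u0 = c.0 + 0 | 0 + (c.0)\{b,c} ⊢ -c-> u1
  u1 = 0 ⊢ (no moves)
Q's transition system — 2 states:
  v0 = (c.0)\{b,c} + (c.0 + 0 | 0) ⊢ -c-> v1
  v1 = 0 ⊢ (no moves)
Bisimilarity quotient blocks:
  B0 = {u0, v0}
  B1 = {u1, v1}
u0 ∈ B0, v0 ∈ B0 → same block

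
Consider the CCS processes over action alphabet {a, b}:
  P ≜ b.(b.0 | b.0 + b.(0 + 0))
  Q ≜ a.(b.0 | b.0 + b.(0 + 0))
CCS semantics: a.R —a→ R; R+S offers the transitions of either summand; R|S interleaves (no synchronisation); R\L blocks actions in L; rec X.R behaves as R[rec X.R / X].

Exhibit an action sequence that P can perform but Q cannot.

P's transition system — 6 states:
  m0 = b.(b.0 | b.0 + b.(0 + 0)) → --b--▸ m1
  m1 = b.0 | b.0 + b.(0 + 0) → --b--▸ m2, --b--▸ m3, --b--▸ m4
  m2 = 0 + 0 → stopped
  m3 = 0 | b.0 → --b--▸ m5
  m4 = b.0 | 0 → --b--▸ m5
  m5 = 0 | 0 → stopped
Q's transition system — 6 states:
  n0 = a.(b.0 | b.0 + b.(0 + 0)) → --a--▸ n1
  n1 = b.0 | b.0 + b.(0 + 0) → --b--▸ n2, --b--▸ n3, --b--▸ n4
  n2 = 0 + 0 → stopped
  n3 = 0 | b.0 → --b--▸ n5
  n4 = b.0 | 0 → --b--▸ n5
  n5 = 0 | 0 → stopped
Executing b from P (initial set {m0}):
  after b @ step 1: {m1}
  ✓ P
Executing b from Q (initial set {n0}):
  after b @ step 1: no successor for Q

b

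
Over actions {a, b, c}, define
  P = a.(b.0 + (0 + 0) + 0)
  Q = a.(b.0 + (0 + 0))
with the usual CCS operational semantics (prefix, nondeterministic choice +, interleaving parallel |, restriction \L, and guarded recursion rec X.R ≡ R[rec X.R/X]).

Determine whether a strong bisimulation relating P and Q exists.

bisimilar

LTS(P): 3 reachable states
  p0 = a.(b.0 + (0 + 0) + 0) → -a-> p1
  p1 = b.0 + (0 + 0) + 0 → -b-> p2
  p2 = 0 → ·
LTS(Q): 3 reachable states
  q0 = a.(b.0 + (0 + 0)) → -a-> q1
  q1 = b.0 + (0 + 0) → -b-> q2
  q2 = 0 → ·
Partition-refinement fixed point:
  B0 = {p0, q0}
  B1 = {p1, q1}
  B2 = {p2, q2}
p0 ∈ B0, q0 ∈ B0 → same block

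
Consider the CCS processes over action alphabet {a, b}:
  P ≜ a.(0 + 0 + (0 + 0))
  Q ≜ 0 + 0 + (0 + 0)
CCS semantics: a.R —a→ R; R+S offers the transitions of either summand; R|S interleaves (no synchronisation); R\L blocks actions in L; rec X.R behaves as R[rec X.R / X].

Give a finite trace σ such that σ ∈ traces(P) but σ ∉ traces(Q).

a

P's transition system — 2 states:
  s0 = a.(0 + 0 + (0 + 0)) | ··a··> s1
  s1 = 0 + 0 + (0 + 0) | stopped
Q's transition system — 1 states:
  t0 = 0 + 0 + (0 + 0) | stopped
Run σ = ⟨a⟩ on P: start {s0}
  after a @ step 1: {s1}
  — P admits the full trace.
Run σ = ⟨a⟩ on Q: start {t0}
  after a @ step 1: no successor for Q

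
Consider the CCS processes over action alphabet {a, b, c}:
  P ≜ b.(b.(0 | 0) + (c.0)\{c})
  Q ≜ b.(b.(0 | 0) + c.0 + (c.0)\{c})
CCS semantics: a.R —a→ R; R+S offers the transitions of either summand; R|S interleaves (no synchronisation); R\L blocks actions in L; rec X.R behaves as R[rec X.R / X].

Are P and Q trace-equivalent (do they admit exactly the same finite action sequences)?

trace-distinct — witness ⟨bc⟩

P's transition system — 3 states:
  s0 = b.(b.(0 | 0) + (c.0)\{c}) | ··b··> s1
  s1 = b.(0 | 0) + (c.0)\{c} | ··b··> s2
  s2 = 0 | 0 | stopped
Q's transition system — 4 states:
  t0 = b.(b.(0 | 0) + c.0 + (c.0)\{c}) | ··b··> t1
  t1 = b.(0 | 0) + c.0 + (c.0)\{c} | ··b··> t2, ··c··> t3
  t2 = 0 | 0 | stopped
  t3 = 0 | stopped
Run σ = ⟨bc⟩ on Q: start {t0}
  step 1 (b): {t1}
  step 2 (c): {t3}
  Q completes σ.
Run σ = ⟨bc⟩ on P: start {s0}
  step 1 (b): {s1}
  step 2 (c): no successor for P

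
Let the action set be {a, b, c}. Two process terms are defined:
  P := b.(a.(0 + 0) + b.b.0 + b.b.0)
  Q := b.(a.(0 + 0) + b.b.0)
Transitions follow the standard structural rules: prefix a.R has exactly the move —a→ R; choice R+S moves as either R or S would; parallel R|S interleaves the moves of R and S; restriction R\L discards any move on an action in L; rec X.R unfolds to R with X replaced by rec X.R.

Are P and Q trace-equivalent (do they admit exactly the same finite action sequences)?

YES

Reachable graph of P (5 states):
  m0 = b.(a.(0 + 0) + b.b.0 + b.b.0) has moves —b→ m1
  m1 = a.(0 + 0) + b.b.0 + b.b.0 has moves —a→ m2, —b→ m3
  m2 = 0 + 0 has moves deadlocked
  m3 = b.0 has moves —b→ m4
  m4 = 0 has moves deadlocked
Reachable graph of Q (5 states):
  n0 = b.(a.(0 + 0) + b.b.0) has moves —b→ n1
  n1 = a.(0 + 0) + b.b.0 has moves —a→ n2, —b→ n3
  n2 = 0 + 0 has moves deadlocked
  n3 = b.0 has moves —b→ n4
  n4 = 0 has moves deadlocked
Bisimilarity quotient blocks:
  B0 = {m0, n0}
  B1 = {m1, n1}
  B2 = {m2, m4, n2, n4}
  B3 = {m3, n3}
m0 ∈ B0, n0 ∈ B0 → same block
Bisimilar ⇒ trace-equivalent.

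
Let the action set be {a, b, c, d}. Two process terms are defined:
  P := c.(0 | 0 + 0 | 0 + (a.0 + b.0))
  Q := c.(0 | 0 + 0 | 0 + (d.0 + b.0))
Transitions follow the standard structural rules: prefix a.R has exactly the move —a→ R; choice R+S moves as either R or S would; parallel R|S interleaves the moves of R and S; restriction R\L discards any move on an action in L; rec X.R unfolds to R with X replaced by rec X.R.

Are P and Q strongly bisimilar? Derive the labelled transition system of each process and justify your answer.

P ≁ Q

P's transition system — 3 states:
  s0 = c.(0 | 0 + 0 | 0 + (a.0 + b.0)) :: --c--▸ s1
  s1 = 0 | 0 + 0 | 0 + (a.0 + b.0) :: --a--▸ s2, --b--▸ s2
  s2 = 0 :: ·
Q's transition system — 3 states:
  t0 = c.(0 | 0 + 0 | 0 + (d.0 + b.0)) :: --c--▸ t1
  t1 = 0 | 0 + 0 | 0 + (d.0 + b.0) :: --b--▸ t2, --d--▸ t2
  t2 = 0 :: ·
Partition-refinement fixed point:
  B0 = {s0}
  B1 = {s1}
  B2 = {s2, t2}
  B3 = {t0}
  B4 = {t1}
s0 ∈ B0, t0 ∈ B3 → different blocks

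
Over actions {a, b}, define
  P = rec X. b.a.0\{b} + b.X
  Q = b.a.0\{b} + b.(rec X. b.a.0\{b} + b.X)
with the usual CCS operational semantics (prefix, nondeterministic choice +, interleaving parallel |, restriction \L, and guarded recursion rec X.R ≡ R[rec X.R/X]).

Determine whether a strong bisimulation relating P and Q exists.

Reachable graph of P (3 states):
  u0 = rec X. b.a.0\{b} + b.X → =b=> u0, =b=> u1
  u1 = a.0\{b} → =a=> u2
  u2 = 0\{b} → stopped
Reachable graph of Q (4 states):
  v0 = b.a.0\{b} + b.(rec X. b.a.0\{b} + b.X) → =b=> v1, =b=> v2
  v1 = a.0\{b} → =a=> v3
  v2 = rec X. b.a.0\{b} + b.X → =b=> v1, =b=> v2
  v3 = 0\{b} → stopped
Bisimilarity quotient blocks:
  B0 = {u0, v0, v2}
  B1 = {u1, v1}
  B2 = {u2, v3}
u0 ∈ B0, v0 ∈ B0 → same block

YES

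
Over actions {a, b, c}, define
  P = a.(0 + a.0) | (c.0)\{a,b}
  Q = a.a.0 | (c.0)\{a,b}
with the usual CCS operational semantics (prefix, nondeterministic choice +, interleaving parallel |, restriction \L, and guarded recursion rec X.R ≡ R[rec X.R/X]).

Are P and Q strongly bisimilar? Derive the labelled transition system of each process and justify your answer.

YES

P's transition system — 6 states:
  m0 = a.(0 + a.0) | (c.0)\{a,b} has moves ··a··> m1, ··c··> m2
  m1 = (0 + a.0) | (c.0)\{a,b} has moves ··a··> m3, ··c··> m4
  m2 = a.(0 + a.0) | 0\{a,b} has moves ··a··> m4
  m3 = 0 | (c.0)\{a,b} has moves ··c··> m5
  m4 = (0 + a.0) | 0\{a,b} has moves ··a··> m5
  m5 = 0 | 0\{a,b} has moves ·
Q's transition system — 6 states:
  n0 = a.a.0 | (c.0)\{a,b} has moves ··a··> n1, ··c··> n2
  n1 = a.0 | (c.0)\{a,b} has moves ··a··> n3, ··c··> n4
  n2 = a.a.0 | 0\{a,b} has moves ··a··> n4
  n3 = 0 | (c.0)\{a,b} has moves ··c··> n5
  n4 = a.0 | 0\{a,b} has moves ··a··> n5
  n5 = 0 | 0\{a,b} has moves ·
Coarsest stable partition (strong bisimilarity classes):
  B0 = {m0, n0}
  B1 = {m2, n2}
  B2 = {m4, n4}
  B3 = {m5, n5}
  B4 = {m1, n1}
  B5 = {m3, n3}
m0 ∈ B0, n0 ∈ B0 → same block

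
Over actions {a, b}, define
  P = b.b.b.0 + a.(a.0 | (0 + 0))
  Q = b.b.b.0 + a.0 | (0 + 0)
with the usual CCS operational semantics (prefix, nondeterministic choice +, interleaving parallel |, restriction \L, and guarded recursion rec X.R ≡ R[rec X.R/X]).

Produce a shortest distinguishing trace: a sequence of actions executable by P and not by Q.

aa

Reachable graph of P (6 states):
  p0 = b.b.b.0 + a.(a.0 | (0 + 0)) | -a-> p1, -b-> p2
  p1 = a.0 | (0 + 0) | -a-> p3
  p2 = b.b.0 | -b-> p4
  p3 = 0 | (0 + 0) | stopped
  p4 = b.0 | -b-> p5
  p5 = 0 | stopped
Reachable graph of Q (5 states):
  q0 = b.b.b.0 + a.0 | (0 + 0) | -a-> q1, -b-> q2
  q1 = 0 | (0 + 0) | stopped
  q2 = b.b.0 | -b-> q3
  q3 = b.0 | -b-> q4
  q4 = 0 | stopped
Run σ = ⟨aa⟩ on P: start {p0}
  step 1 (a): {p1}
  step 2 (a): {p3}
  — P admits the full trace.
Run σ = ⟨aa⟩ on Q: start {q0}
  step 1 (a): {q1}
  step 2 (a): ∅  — Q cannot continue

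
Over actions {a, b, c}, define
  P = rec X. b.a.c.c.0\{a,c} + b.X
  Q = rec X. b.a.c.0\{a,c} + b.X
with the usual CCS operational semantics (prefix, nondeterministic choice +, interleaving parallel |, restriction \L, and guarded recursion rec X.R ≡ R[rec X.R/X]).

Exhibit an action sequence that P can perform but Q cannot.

bacc

P's transition system — 5 states:
  s0 = rec X. b.a.c.c.0\{a,c} + b.X has moves ··b··> s0, ··b··> s1
  s1 = a.c.c.0\{a,c} has moves ··a··> s2
  s2 = c.c.0\{a,c} has moves ··c··> s3
  s3 = c.0\{a,c} has moves ··c··> s4
  s4 = 0\{a,c} has moves (no moves)
Q's transition system — 4 states:
  t0 = rec X. b.a.c.0\{a,c} + b.X has moves ··b··> t0, ··b··> t1
  t1 = a.c.0\{a,c} has moves ··a··> t2
  t2 = c.0\{a,c} has moves ··c··> t3
  t3 = 0\{a,c} has moves (no moves)
Run σ = ⟨bacc⟩ on P: start {s0}
  [1] b ⇒ {s0, s1}
  [2] a ⇒ {s2}
  [3] c ⇒ {s3}
  [4] c ⇒ {s4}
  P completes σ.
Run σ = ⟨bacc⟩ on Q: start {t0}
  [1] b ⇒ {t0, t1}
  [2] a ⇒ {t2}
  [3] c ⇒ {t3}
  [4] c ⇒ ∅ (Q stuck)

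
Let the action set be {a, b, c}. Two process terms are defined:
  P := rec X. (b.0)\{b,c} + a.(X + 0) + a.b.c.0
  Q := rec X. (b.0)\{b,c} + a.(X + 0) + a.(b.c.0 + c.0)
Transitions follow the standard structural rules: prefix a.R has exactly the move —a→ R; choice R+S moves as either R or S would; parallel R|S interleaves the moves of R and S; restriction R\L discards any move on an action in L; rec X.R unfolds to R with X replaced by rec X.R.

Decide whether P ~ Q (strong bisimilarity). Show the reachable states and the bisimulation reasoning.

not bisimilar

LTS(P): 5 reachable states
  s0 = rec X. (b.0)\{b,c} + a.(X + 0) + a.b.c.0 | --a--▸ s1, --a--▸ s2
  s1 = (rec X. (b.0)\{b,c} + a.(X + 0) + a.b.c.0) + 0 | --a--▸ s1, --a--▸ s2
  s2 = b.c.0 | --b--▸ s3
  s3 = c.0 | --c--▸ s4
  s4 = 0 | (no moves)
LTS(Q): 5 reachable states
  t0 = rec X. (b.0)\{b,c} + a.(X + 0) + a.(b.c.0 + c.0) | --a--▸ t1, --a--▸ t2
  t1 = (rec X. (b.0)\{b,c} + a.(X + 0) + a.(b.c.0 + c.0)) + 0 | --a--▸ t1, --a--▸ t2
  t2 = b.c.0 + c.0 | --b--▸ t3, --c--▸ t4
  t3 = c.0 | --c--▸ t4
  t4 = 0 | (no moves)
Coarsest stable partition (strong bisimilarity classes):
  B0 = {s0, s1}
  B1 = {s2}
  B2 = {s3, t3}
  B3 = {s4, t4}
  B4 = {t0, t1}
  B5 = {t2}
s0 ∈ B0, t0 ∈ B4 → different blocks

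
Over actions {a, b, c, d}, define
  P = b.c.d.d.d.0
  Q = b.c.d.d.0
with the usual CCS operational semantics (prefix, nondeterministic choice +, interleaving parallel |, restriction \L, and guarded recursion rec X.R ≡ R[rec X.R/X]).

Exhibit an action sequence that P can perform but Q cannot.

Reachable graph of P (6 states):
  p0 = b.c.d.d.d.0 :: -b-> p1
  p1 = c.d.d.d.0 :: -c-> p2
  p2 = d.d.d.0 :: -d-> p3
  p3 = d.d.0 :: -d-> p4
  p4 = d.0 :: -d-> p5
  p5 = 0 :: stopped
Reachable graph of Q (5 states):
  q0 = b.c.d.d.0 :: -b-> q1
  q1 = c.d.d.0 :: -c-> q2
  q2 = d.d.0 :: -d-> q3
  q3 = d.0 :: -d-> q4
  q4 = 0 :: stopped
Executing bcddd from P (initial set {p0}):
  after b @ step 1: {p1}
  after c @ step 2: {p2}
  after d @ step 3: {p3}
  after d @ step 4: {p4}
  after d @ step 5: {p5}
  ✓ P
Executing bcddd from Q (initial set {q0}):
  after b @ step 1: {q1}
  after c @ step 2: {q2}
  after d @ step 3: {q3}
  after d @ step 4: {q4}
  after d @ step 5: ∅  — Q cannot continue

bcddd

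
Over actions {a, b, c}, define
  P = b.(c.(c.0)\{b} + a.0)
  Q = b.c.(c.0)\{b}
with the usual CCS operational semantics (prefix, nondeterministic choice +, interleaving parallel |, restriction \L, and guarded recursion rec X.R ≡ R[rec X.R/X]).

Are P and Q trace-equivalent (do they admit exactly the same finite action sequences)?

trace-distinct — witness ⟨ba⟩

Reachable graph of P (5 states):
  m0 = b.(c.(c.0)\{b} + a.0) has moves —b→ m1
  m1 = c.(c.0)\{b} + a.0 has moves —a→ m2, —c→ m3
  m2 = 0 has moves (no moves)
  m3 = (c.0)\{b} has moves —c→ m4
  m4 = 0\{b} has moves (no moves)
Reachable graph of Q (4 states):
  n0 = b.c.(c.0)\{b} has moves —b→ n1
  n1 = c.(c.0)\{b} has moves —c→ n2
  n2 = (c.0)\{b} has moves —c→ n3
  n3 = 0\{b} has moves (no moves)
Executing ba from P (initial set {m0}):
  after b @ step 1: {m1}
  after a @ step 2: {m2}
  ✓ P
Executing ba from Q (initial set {n0}):
  after b @ step 1: {n1}
  after a @ step 2: no successor for Q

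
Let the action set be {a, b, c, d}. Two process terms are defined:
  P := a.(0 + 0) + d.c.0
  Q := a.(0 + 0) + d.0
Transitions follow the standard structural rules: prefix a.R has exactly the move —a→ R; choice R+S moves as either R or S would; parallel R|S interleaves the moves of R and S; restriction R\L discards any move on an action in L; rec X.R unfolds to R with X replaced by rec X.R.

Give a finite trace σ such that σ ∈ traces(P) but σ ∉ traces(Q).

Reachable graph of P (4 states):
  p0 = a.(0 + 0) + d.c.0 :: ··a··> p1, ··d··> p2
  p1 = 0 + 0 :: (no moves)
  p2 = c.0 :: ··c··> p3
  p3 = 0 :: (no moves)
Reachable graph of Q (3 states):
  q0 = a.(0 + 0) + d.0 :: ··a··> q1, ··d··> q2
  q1 = 0 + 0 :: (no moves)
  q2 = 0 :: (no moves)
Executing dc from P (initial set {p0}):
  after d @ step 1: {p2}
  after c @ step 2: {p3}
  — P admits the full trace.
Executing dc from Q (initial set {q0}):
  after d @ step 1: {q2}
  after c @ step 2: no successor for Q

dc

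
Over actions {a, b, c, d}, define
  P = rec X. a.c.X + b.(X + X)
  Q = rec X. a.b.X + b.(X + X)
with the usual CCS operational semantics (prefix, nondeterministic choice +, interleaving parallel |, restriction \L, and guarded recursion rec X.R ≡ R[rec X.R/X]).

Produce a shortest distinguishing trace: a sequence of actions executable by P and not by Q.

P's transition system — 3 states:
  s0 = rec X. a.c.X + b.(X + X) has moves ··a··> s1, ··b··> s2
  s1 = c.(rec X. a.c.X + b.(X + X)) has moves ··c··> s0
  s2 = (rec X. a.c.X + b.(X + X)) + (rec X. a.c.X + b.(X + X)) has moves ··a··> s1, ··b··> s2
Q's transition system — 3 states:
  t0 = rec X. a.b.X + b.(X + X) has moves ··a··> t1, ··b··> t2
  t1 = b.(rec X. a.b.X + b.(X + X)) has moves ··b··> t0
  t2 = (rec X. a.b.X + b.(X + X)) + (rec X. a.b.X + b.(X + X)) has moves ··a··> t1, ··b··> t2
Executing ac from P (initial set {s0}):
  after a @ step 1: {s1}
  after c @ step 2: {s0}
  — P admits the full trace.
Executing ac from Q (initial set {t0}):
  after a @ step 1: {t1}
  after c @ step 2: ∅  — Q cannot continue

ac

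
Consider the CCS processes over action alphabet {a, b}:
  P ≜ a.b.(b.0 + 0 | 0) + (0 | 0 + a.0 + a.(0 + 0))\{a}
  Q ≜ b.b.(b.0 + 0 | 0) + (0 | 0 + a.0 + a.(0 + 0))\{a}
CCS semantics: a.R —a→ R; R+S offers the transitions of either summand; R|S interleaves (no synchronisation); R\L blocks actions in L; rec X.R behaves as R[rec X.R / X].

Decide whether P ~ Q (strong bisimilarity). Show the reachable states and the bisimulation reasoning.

LTS(P): 4 reachable states
  s0 = a.b.(b.0 + 0 | 0) + (0 | 0 + a.0 + a.(0 + 0))\{a} | ··a··> s1
  s1 = b.(b.0 + 0 | 0) | ··b··> s2
  s2 = b.0 + 0 | 0 | ··b··> s3
  s3 = 0 | (no moves)
LTS(Q): 4 reachable states
  t0 = b.b.(b.0 + 0 | 0) + (0 | 0 + a.0 + a.(0 + 0))\{a} | ··b··> t1
  t1 = b.(b.0 + 0 | 0) | ··b··> t2
  t2 = b.0 + 0 | 0 | ··b··> t3
  t3 = 0 | (no moves)
Bisimilarity quotient blocks:
  B0 = {s0}
  B1 = {s1, t1}
  B2 = {s2, t2}
  B3 = {s3, t3}
  B4 = {t0}
s0 ∈ B0, t0 ∈ B4 → different blocks

NO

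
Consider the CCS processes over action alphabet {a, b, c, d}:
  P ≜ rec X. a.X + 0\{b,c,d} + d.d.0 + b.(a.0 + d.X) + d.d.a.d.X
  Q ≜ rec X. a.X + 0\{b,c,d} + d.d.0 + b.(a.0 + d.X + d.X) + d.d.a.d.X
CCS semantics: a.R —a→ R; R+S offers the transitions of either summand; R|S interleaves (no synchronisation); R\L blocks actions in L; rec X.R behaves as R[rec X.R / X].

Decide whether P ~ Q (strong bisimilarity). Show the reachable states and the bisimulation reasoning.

YES

LTS(P): 7 reachable states
  u0 = rec X. a.X + 0\{b,c,d} + d.d.0 + b.(a.0 + d.X) + d.d.a.d.X ⊢ -a-> u0, -b-> u1, -d-> u2, -d-> u3
  u1 = a.0 + d.(rec X. a.X + 0\{b,c,d} + d.d.0 + b.(a.0 + d.X) + d.d.a.d.X) ⊢ -a-> u4, -d-> u0
  u2 = d.0 ⊢ -d-> u4
  u3 = d.a.d.(rec X. a.X + 0\{b,c,d} + d.d.0 + b.(a.0 + d.X) + d.d.a.d.X) ⊢ -d-> u5
  u4 = 0 ⊢ ∅
  u5 = a.d.(rec X. a.X + 0\{b,c,d} + d.d.0 + b.(a.0 + d.X) + d.d.a.d.X) ⊢ -a-> u6
  u6 = d.(rec X. a.X + 0\{b,c,d} + d.d.0 + b.(a.0 + d.X) + d.d.a.d.X) ⊢ -d-> u0
LTS(Q): 7 reachable states
  v0 = rec X. a.X + 0\{b,c,d} + d.d.0 + b.(a.0 + d.X + d.X) + d.d.a.d.X ⊢ -a-> v0, -b-> v1, -d-> v2, -d-> v3
  v1 = a.0 + d.(rec X. a.X + 0\{b,c,d} + d.d.0 + b.(a.0 + d.X + d.X) + d.d.a.d.X) + d.(rec X. a.X + 0\{b,c,d} + d.d.0 + b.(a.0 + d.X + d.X) + d.d.a.d.X) ⊢ -a-> v4, -d-> v0
  v2 = d.0 ⊢ -d-> v4
  v3 = d.a.d.(rec X. a.X + 0\{b,c,d} + d.d.0 + b.(a.0 + d.X + d.X) + d.d.a.d.X) ⊢ -d-> v5
  v4 = 0 ⊢ ∅
  v5 = a.d.(rec X. a.X + 0\{b,c,d} + d.d.0 + b.(a.0 + d.X + d.X) + d.d.a.d.X) ⊢ -a-> v6
  v6 = d.(rec X. a.X + 0\{b,c,d} + d.d.0 + b.(a.0 + d.X + d.X) + d.d.a.d.X) ⊢ -d-> v0
Partition-refinement fixed point:
  B0 = {u0, v0}
  B1 = {u3, v3}
  B2 = {u5, v5}
  B3 = {u6, v6}
  B4 = {u2, v2}
  B5 = {u4, v4}
  B6 = {u1, v1}
u0 ∈ B0, v0 ∈ B0 → same block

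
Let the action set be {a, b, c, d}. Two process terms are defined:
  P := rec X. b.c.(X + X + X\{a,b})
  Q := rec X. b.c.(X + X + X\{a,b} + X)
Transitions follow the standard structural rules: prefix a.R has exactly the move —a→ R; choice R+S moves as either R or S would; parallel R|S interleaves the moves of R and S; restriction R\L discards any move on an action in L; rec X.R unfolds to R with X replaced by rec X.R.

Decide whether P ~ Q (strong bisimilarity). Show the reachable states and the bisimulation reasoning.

YES

P's transition system — 3 states:
  p0 = rec X. b.c.(X + X + X\{a,b}) has moves -b-> p1
  p1 = c.((rec X. b.c.(X + X + X\{a,b})) + (rec X. b.c.(X + X + X\{a,b})) + (rec X. b.c.(X + X + X\{a,b}))\{a,b}) has moves -c-> p2
  p2 = (rec X. b.c.(X + X + X\{a,b})) + (rec X. b.c.(X + X + X\{a,b})) + (rec X. b.c.(X + X + X\{a,b}))\{a,b} has moves -b-> p1
Q's transition system — 3 states:
  q0 = rec X. b.c.(X + X + X\{a,b} + X) has moves -b-> q1
  q1 = c.((rec X. b.c.(X + X + X\{a,b} + X)) + (rec X. b.c.(X + X + X\{a,b} + X)) + (rec X. b.c.(X + X + X\{a,b} + X))\{a,b} + (rec X. b.c.(X + X + X\{a,b} + X))) has moves -c-> q2
  q2 = (rec X. b.c.(X + X + X\{a,b} + X)) + (rec X. b.c.(X + X + X\{a,b} + X)) + (rec X. b.c.(X + X + X\{a,b} + X))\{a,b} + (rec X. b.c.(X + X + X\{a,b} + X)) has moves -b-> q1
Partition-refinement fixed point:
  B0 = {p0, p2, q0, q2}
  B1 = {p1, q1}
p0 ∈ B0, q0 ∈ B0 → same block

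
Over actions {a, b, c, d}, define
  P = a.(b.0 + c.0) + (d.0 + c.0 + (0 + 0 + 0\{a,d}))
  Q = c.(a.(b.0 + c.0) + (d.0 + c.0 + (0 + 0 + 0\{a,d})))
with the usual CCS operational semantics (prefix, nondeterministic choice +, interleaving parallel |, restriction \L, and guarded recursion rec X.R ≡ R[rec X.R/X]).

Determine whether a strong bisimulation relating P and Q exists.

LTS(P): 3 reachable states
  u0 = a.(b.0 + c.0) + (d.0 + c.0 + (0 + 0 + 0\{a,d})) has moves --a--▸ u1, --c--▸ u2, --d--▸ u2
  u1 = b.0 + c.0 has moves --b--▸ u2, --c--▸ u2
  u2 = 0 has moves stopped
LTS(Q): 4 reachable states
  v0 = c.(a.(b.0 + c.0) + (d.0 + c.0 + (0 + 0 + 0\{a,d}))) has moves --c--▸ v1
  v1 = a.(b.0 + c.0) + (d.0 + c.0 + (0 + 0 + 0\{a,d})) has moves --a--▸ v2, --c--▸ v3, --d--▸ v3
  v2 = b.0 + c.0 has moves --b--▸ v3, --c--▸ v3
  v3 = 0 has moves stopped
Coarsest stable partition (strong bisimilarity classes):
  B0 = {u0, v1}
  B1 = {u1, v2}
  B2 = {u2, v3}
  B3 = {v0}
u0 ∈ B0, v0 ∈ B3 → different blocks

NO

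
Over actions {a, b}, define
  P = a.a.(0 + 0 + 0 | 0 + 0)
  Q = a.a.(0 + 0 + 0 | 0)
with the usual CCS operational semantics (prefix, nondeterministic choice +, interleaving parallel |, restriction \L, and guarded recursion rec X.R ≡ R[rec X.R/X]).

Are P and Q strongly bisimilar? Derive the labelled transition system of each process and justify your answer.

Reachable graph of P (3 states):
  s0 = a.a.(0 + 0 + 0 | 0 + 0) has moves -a-> s1
  s1 = a.(0 + 0 + 0 | 0 + 0) has moves -a-> s2
  s2 = 0 + 0 + 0 | 0 + 0 has moves (no moves)
Reachable graph of Q (3 states):
  t0 = a.a.(0 + 0 + 0 | 0) has moves -a-> t1
  t1 = a.(0 + 0 + 0 | 0) has moves -a-> t2
  t2 = 0 + 0 + 0 | 0 has moves (no moves)
Coarsest stable partition (strong bisimilarity classes):
  B0 = {s0, t0}
  B1 = {s1, t1}
  B2 = {s2, t2}
s0 ∈ B0, t0 ∈ B0 → same block

P ~ Q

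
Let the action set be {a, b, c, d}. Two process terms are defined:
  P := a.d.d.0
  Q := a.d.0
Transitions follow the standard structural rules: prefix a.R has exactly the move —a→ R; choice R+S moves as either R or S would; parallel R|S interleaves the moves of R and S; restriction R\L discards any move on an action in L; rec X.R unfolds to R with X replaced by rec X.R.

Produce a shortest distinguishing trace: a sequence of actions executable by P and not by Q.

add

LTS(P): 4 reachable states
  m0 = a.d.d.0 → -a-> m1
  m1 = d.d.0 → -d-> m2
  m2 = d.0 → -d-> m3
  m3 = 0 → stopped
LTS(Q): 3 reachable states
  n0 = a.d.0 → -a-> n1
  n1 = d.0 → -d-> n2
  n2 = 0 → stopped
Executing add from P (initial set {m0}):
  step 1 (a): {m1}
  step 2 (d): {m2}
  step 3 (d): {m3}
  P completes σ.
Executing add from Q (initial set {n0}):
  step 1 (a): {n1}
  step 2 (d): {n2}
  step 3 (d): ∅  — Q cannot continue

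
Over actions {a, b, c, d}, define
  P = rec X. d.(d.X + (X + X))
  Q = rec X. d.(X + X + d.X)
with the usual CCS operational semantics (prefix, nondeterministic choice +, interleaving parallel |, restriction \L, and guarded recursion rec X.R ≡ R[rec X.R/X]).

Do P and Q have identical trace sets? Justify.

trace-equivalent

LTS(P): 2 reachable states
  s0 = rec X. d.(d.X + (X + X)) ⊢ —d→ s1
  s1 = d.(rec X. d.(d.X + (X + X))) + ((rec X. d.(d.X + (X + X))) + (rec X. d.(d.X + (X + X)))) ⊢ —d→ s0, —d→ s1
LTS(Q): 2 reachable states
  t0 = rec X. d.(X + X + d.X) ⊢ —d→ t1
  t1 = (rec X. d.(X + X + d.X)) + (rec X. d.(X + X + d.X)) + d.(rec X. d.(X + X + d.X)) ⊢ —d→ t0, —d→ t1
Partition-refinement fixed point:
  B0 = {s0, s1, t0, t1}
s0 ∈ B0, t0 ∈ B0 → same block
Bisimilar ⇒ trace-equivalent.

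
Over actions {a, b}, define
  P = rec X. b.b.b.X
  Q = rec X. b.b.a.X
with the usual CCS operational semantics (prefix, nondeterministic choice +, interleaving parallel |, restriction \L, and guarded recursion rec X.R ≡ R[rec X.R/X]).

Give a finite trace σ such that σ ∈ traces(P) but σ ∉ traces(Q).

bbb

P's transition system — 3 states:
  p0 = rec X. b.b.b.X | —b→ p1
  p1 = b.b.(rec X. b.b.b.X) | —b→ p2
  p2 = b.(rec X. b.b.b.X) | —b→ p0
Q's transition system — 3 states:
  q0 = rec X. b.b.a.X | —b→ q1
  q1 = b.a.(rec X. b.b.a.X) | —b→ q2
  q2 = a.(rec X. b.b.a.X) | —a→ q0
Executing bbb from P (initial set {p0}):
  [1] b ⇒ {p1}
  [2] b ⇒ {p2}
  [3] b ⇒ {p0}
  ✓ P
Executing bbb from Q (initial set {q0}):
  [1] b ⇒ {q1}
  [2] b ⇒ {q2}
  [3] b ⇒ ∅ (Q stuck)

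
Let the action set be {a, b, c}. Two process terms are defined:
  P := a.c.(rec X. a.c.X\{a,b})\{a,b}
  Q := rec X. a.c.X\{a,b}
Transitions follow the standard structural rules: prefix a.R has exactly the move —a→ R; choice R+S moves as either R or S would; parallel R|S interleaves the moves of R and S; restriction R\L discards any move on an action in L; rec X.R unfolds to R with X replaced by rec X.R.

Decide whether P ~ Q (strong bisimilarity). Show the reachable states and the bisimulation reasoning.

Reachable graph of P (3 states):
  u0 = a.c.(rec X. a.c.X\{a,b})\{a,b} has moves —a→ u1
  u1 = c.(rec X. a.c.X\{a,b})\{a,b} has moves —c→ u2
  u2 = (rec X. a.c.X\{a,b})\{a,b} has moves stopped
Reachable graph of Q (3 states):
  v0 = rec X. a.c.X\{a,b} has moves —a→ v1
  v1 = c.(rec X. a.c.X\{a,b})\{a,b} has moves —c→ v2
  v2 = (rec X. a.c.X\{a,b})\{a,b} has moves stopped
Bisimilarity quotient blocks:
  B0 = {u0, v0}
  B1 = {u1, v1}
  B2 = {u2, v2}
u0 ∈ B0, v0 ∈ B0 → same block

YES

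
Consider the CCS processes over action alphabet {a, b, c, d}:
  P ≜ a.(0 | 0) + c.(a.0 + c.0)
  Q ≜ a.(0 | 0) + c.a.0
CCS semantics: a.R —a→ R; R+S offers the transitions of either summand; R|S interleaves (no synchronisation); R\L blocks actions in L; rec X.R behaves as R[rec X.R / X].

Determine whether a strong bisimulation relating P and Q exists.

Reachable graph of P (4 states):
  s0 = a.(0 | 0) + c.(a.0 + c.0) | —a→ s1, —c→ s2
  s1 = 0 | 0 | (no moves)
  s2 = a.0 + c.0 | —a→ s3, —c→ s3
  s3 = 0 | (no moves)
Reachable graph of Q (4 states):
  t0 = a.(0 | 0) + c.a.0 | —a→ t1, —c→ t2
  t1 = 0 | 0 | (no moves)
  t2 = a.0 | —a→ t3
  t3 = 0 | (no moves)
Bisimilarity quotient blocks:
  B0 = {s0}
  B1 = {s1, s3, t1, t3}
  B2 = {s2}
  B3 = {t0}
  B4 = {t2}
s0 ∈ B0, t0 ∈ B3 → different blocks

not bisimilar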